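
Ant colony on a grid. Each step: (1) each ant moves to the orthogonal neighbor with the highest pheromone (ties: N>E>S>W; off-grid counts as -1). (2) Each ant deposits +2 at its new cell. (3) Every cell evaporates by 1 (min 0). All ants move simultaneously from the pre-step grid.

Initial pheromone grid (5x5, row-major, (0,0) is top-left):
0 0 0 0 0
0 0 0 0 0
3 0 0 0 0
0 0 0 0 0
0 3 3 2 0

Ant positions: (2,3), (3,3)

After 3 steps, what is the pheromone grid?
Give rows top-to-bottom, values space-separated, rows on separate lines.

After step 1: ants at (1,3),(4,3)
  0 0 0 0 0
  0 0 0 1 0
  2 0 0 0 0
  0 0 0 0 0
  0 2 2 3 0
After step 2: ants at (0,3),(4,2)
  0 0 0 1 0
  0 0 0 0 0
  1 0 0 0 0
  0 0 0 0 0
  0 1 3 2 0
After step 3: ants at (0,4),(4,3)
  0 0 0 0 1
  0 0 0 0 0
  0 0 0 0 0
  0 0 0 0 0
  0 0 2 3 0

0 0 0 0 1
0 0 0 0 0
0 0 0 0 0
0 0 0 0 0
0 0 2 3 0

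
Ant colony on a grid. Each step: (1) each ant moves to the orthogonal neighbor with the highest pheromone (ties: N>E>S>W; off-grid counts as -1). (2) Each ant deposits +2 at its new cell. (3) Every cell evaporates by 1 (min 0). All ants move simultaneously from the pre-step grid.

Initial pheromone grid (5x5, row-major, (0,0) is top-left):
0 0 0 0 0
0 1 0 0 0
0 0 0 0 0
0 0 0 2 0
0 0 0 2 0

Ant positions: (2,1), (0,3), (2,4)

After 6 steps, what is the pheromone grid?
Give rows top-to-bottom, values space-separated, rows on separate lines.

After step 1: ants at (1,1),(0,4),(1,4)
  0 0 0 0 1
  0 2 0 0 1
  0 0 0 0 0
  0 0 0 1 0
  0 0 0 1 0
After step 2: ants at (0,1),(1,4),(0,4)
  0 1 0 0 2
  0 1 0 0 2
  0 0 0 0 0
  0 0 0 0 0
  0 0 0 0 0
After step 3: ants at (1,1),(0,4),(1,4)
  0 0 0 0 3
  0 2 0 0 3
  0 0 0 0 0
  0 0 0 0 0
  0 0 0 0 0
After step 4: ants at (0,1),(1,4),(0,4)
  0 1 0 0 4
  0 1 0 0 4
  0 0 0 0 0
  0 0 0 0 0
  0 0 0 0 0
After step 5: ants at (1,1),(0,4),(1,4)
  0 0 0 0 5
  0 2 0 0 5
  0 0 0 0 0
  0 0 0 0 0
  0 0 0 0 0
After step 6: ants at (0,1),(1,4),(0,4)
  0 1 0 0 6
  0 1 0 0 6
  0 0 0 0 0
  0 0 0 0 0
  0 0 0 0 0

0 1 0 0 6
0 1 0 0 6
0 0 0 0 0
0 0 0 0 0
0 0 0 0 0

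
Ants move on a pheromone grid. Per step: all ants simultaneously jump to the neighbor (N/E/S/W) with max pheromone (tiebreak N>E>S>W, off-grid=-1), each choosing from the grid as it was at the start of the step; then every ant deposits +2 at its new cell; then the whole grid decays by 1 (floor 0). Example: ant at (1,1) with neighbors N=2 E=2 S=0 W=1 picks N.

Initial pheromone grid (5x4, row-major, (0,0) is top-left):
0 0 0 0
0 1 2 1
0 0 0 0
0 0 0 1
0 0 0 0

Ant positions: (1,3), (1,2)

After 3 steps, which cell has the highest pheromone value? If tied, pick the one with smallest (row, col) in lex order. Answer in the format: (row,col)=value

Answer: (1,2)=5

Derivation:
Step 1: ant0:(1,3)->W->(1,2) | ant1:(1,2)->E->(1,3)
  grid max=3 at (1,2)
Step 2: ant0:(1,2)->E->(1,3) | ant1:(1,3)->W->(1,2)
  grid max=4 at (1,2)
Step 3: ant0:(1,3)->W->(1,2) | ant1:(1,2)->E->(1,3)
  grid max=5 at (1,2)
Final grid:
  0 0 0 0
  0 0 5 4
  0 0 0 0
  0 0 0 0
  0 0 0 0
Max pheromone 5 at (1,2)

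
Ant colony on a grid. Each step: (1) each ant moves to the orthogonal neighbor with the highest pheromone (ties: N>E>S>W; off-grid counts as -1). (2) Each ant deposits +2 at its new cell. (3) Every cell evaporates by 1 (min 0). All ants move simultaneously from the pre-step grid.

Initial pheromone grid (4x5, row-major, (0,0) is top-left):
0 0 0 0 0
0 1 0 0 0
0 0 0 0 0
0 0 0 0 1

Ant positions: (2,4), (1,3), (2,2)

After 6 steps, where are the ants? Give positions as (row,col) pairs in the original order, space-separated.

Step 1: ant0:(2,4)->S->(3,4) | ant1:(1,3)->N->(0,3) | ant2:(2,2)->N->(1,2)
  grid max=2 at (3,4)
Step 2: ant0:(3,4)->N->(2,4) | ant1:(0,3)->E->(0,4) | ant2:(1,2)->N->(0,2)
  grid max=1 at (0,2)
Step 3: ant0:(2,4)->S->(3,4) | ant1:(0,4)->S->(1,4) | ant2:(0,2)->E->(0,3)
  grid max=2 at (3,4)
Step 4: ant0:(3,4)->N->(2,4) | ant1:(1,4)->N->(0,4) | ant2:(0,3)->E->(0,4)
  grid max=3 at (0,4)
Step 5: ant0:(2,4)->S->(3,4) | ant1:(0,4)->S->(1,4) | ant2:(0,4)->S->(1,4)
  grid max=3 at (1,4)
Step 6: ant0:(3,4)->N->(2,4) | ant1:(1,4)->N->(0,4) | ant2:(1,4)->N->(0,4)
  grid max=5 at (0,4)

(2,4) (0,4) (0,4)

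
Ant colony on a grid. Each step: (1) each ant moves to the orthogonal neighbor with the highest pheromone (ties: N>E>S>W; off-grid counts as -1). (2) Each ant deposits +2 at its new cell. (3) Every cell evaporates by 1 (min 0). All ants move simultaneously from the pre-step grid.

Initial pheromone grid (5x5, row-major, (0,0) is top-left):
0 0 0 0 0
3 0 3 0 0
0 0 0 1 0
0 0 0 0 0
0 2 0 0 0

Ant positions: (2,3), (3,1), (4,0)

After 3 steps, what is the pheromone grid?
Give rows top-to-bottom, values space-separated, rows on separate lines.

After step 1: ants at (1,3),(4,1),(4,1)
  0 0 0 0 0
  2 0 2 1 0
  0 0 0 0 0
  0 0 0 0 0
  0 5 0 0 0
After step 2: ants at (1,2),(3,1),(3,1)
  0 0 0 0 0
  1 0 3 0 0
  0 0 0 0 0
  0 3 0 0 0
  0 4 0 0 0
After step 3: ants at (0,2),(4,1),(4,1)
  0 0 1 0 0
  0 0 2 0 0
  0 0 0 0 0
  0 2 0 0 0
  0 7 0 0 0

0 0 1 0 0
0 0 2 0 0
0 0 0 0 0
0 2 0 0 0
0 7 0 0 0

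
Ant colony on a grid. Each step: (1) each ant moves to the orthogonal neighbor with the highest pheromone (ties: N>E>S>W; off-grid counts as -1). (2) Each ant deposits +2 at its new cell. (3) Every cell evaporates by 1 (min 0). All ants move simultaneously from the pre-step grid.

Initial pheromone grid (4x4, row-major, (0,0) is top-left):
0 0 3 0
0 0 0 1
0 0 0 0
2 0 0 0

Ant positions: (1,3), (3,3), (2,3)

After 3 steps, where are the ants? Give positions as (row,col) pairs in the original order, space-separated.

Step 1: ant0:(1,3)->N->(0,3) | ant1:(3,3)->N->(2,3) | ant2:(2,3)->N->(1,3)
  grid max=2 at (0,2)
Step 2: ant0:(0,3)->S->(1,3) | ant1:(2,3)->N->(1,3) | ant2:(1,3)->N->(0,3)
  grid max=5 at (1,3)
Step 3: ant0:(1,3)->N->(0,3) | ant1:(1,3)->N->(0,3) | ant2:(0,3)->S->(1,3)
  grid max=6 at (1,3)

(0,3) (0,3) (1,3)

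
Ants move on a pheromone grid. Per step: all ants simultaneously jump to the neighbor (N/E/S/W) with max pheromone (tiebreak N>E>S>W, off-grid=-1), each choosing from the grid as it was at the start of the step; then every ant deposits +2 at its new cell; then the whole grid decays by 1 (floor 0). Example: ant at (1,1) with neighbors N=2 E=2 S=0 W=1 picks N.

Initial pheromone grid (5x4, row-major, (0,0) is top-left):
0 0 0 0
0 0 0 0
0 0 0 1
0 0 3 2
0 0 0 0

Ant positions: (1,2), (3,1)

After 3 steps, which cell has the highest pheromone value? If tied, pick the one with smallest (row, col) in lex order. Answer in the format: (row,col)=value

Answer: (3,2)=4

Derivation:
Step 1: ant0:(1,2)->N->(0,2) | ant1:(3,1)->E->(3,2)
  grid max=4 at (3,2)
Step 2: ant0:(0,2)->E->(0,3) | ant1:(3,2)->E->(3,3)
  grid max=3 at (3,2)
Step 3: ant0:(0,3)->S->(1,3) | ant1:(3,3)->W->(3,2)
  grid max=4 at (3,2)
Final grid:
  0 0 0 0
  0 0 0 1
  0 0 0 0
  0 0 4 1
  0 0 0 0
Max pheromone 4 at (3,2)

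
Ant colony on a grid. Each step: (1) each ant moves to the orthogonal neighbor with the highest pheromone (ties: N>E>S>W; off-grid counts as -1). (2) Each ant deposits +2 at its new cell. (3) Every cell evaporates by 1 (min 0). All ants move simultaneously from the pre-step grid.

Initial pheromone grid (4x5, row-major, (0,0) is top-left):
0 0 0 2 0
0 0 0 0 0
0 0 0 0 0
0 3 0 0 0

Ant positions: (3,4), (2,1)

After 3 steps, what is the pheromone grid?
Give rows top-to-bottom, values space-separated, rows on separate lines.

After step 1: ants at (2,4),(3,1)
  0 0 0 1 0
  0 0 0 0 0
  0 0 0 0 1
  0 4 0 0 0
After step 2: ants at (1,4),(2,1)
  0 0 0 0 0
  0 0 0 0 1
  0 1 0 0 0
  0 3 0 0 0
After step 3: ants at (0,4),(3,1)
  0 0 0 0 1
  0 0 0 0 0
  0 0 0 0 0
  0 4 0 0 0

0 0 0 0 1
0 0 0 0 0
0 0 0 0 0
0 4 0 0 0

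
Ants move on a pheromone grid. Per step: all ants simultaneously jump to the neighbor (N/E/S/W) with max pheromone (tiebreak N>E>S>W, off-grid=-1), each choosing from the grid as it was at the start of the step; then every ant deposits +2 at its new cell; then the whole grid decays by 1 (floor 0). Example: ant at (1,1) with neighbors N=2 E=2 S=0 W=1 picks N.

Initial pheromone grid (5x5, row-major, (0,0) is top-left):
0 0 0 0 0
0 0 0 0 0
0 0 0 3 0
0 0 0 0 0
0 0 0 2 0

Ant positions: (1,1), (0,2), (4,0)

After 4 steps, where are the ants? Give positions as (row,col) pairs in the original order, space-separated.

Step 1: ant0:(1,1)->N->(0,1) | ant1:(0,2)->E->(0,3) | ant2:(4,0)->N->(3,0)
  grid max=2 at (2,3)
Step 2: ant0:(0,1)->E->(0,2) | ant1:(0,3)->E->(0,4) | ant2:(3,0)->N->(2,0)
  grid max=1 at (0,2)
Step 3: ant0:(0,2)->E->(0,3) | ant1:(0,4)->S->(1,4) | ant2:(2,0)->N->(1,0)
  grid max=1 at (0,3)
Step 4: ant0:(0,3)->E->(0,4) | ant1:(1,4)->N->(0,4) | ant2:(1,0)->N->(0,0)
  grid max=3 at (0,4)

(0,4) (0,4) (0,0)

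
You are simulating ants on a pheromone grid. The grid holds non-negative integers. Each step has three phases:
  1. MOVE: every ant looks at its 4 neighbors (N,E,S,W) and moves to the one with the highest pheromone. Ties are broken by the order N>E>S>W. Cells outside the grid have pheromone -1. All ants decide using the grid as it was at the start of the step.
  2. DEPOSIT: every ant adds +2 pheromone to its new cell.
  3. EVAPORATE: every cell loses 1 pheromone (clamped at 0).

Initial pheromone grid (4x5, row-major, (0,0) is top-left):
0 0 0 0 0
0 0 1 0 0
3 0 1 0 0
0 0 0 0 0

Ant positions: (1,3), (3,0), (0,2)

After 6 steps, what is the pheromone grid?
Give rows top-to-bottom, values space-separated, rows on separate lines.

After step 1: ants at (1,2),(2,0),(1,2)
  0 0 0 0 0
  0 0 4 0 0
  4 0 0 0 0
  0 0 0 0 0
After step 2: ants at (0,2),(1,0),(0,2)
  0 0 3 0 0
  1 0 3 0 0
  3 0 0 0 0
  0 0 0 0 0
After step 3: ants at (1,2),(2,0),(1,2)
  0 0 2 0 0
  0 0 6 0 0
  4 0 0 0 0
  0 0 0 0 0
After step 4: ants at (0,2),(1,0),(0,2)
  0 0 5 0 0
  1 0 5 0 0
  3 0 0 0 0
  0 0 0 0 0
After step 5: ants at (1,2),(2,0),(1,2)
  0 0 4 0 0
  0 0 8 0 0
  4 0 0 0 0
  0 0 0 0 0
After step 6: ants at (0,2),(1,0),(0,2)
  0 0 7 0 0
  1 0 7 0 0
  3 0 0 0 0
  0 0 0 0 0

0 0 7 0 0
1 0 7 0 0
3 0 0 0 0
0 0 0 0 0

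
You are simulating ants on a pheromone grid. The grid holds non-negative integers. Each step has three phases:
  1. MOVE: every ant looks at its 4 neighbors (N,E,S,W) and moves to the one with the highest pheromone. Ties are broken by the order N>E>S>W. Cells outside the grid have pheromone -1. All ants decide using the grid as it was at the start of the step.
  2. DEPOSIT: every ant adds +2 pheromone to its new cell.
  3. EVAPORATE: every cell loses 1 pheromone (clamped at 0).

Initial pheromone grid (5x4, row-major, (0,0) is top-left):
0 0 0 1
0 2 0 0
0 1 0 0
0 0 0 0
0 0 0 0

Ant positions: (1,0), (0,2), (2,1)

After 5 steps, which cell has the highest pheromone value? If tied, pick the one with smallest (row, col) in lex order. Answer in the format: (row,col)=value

Step 1: ant0:(1,0)->E->(1,1) | ant1:(0,2)->E->(0,3) | ant2:(2,1)->N->(1,1)
  grid max=5 at (1,1)
Step 2: ant0:(1,1)->N->(0,1) | ant1:(0,3)->S->(1,3) | ant2:(1,1)->N->(0,1)
  grid max=4 at (1,1)
Step 3: ant0:(0,1)->S->(1,1) | ant1:(1,3)->N->(0,3) | ant2:(0,1)->S->(1,1)
  grid max=7 at (1,1)
Step 4: ant0:(1,1)->N->(0,1) | ant1:(0,3)->S->(1,3) | ant2:(1,1)->N->(0,1)
  grid max=6 at (1,1)
Step 5: ant0:(0,1)->S->(1,1) | ant1:(1,3)->N->(0,3) | ant2:(0,1)->S->(1,1)
  grid max=9 at (1,1)
Final grid:
  0 4 0 2
  0 9 0 0
  0 0 0 0
  0 0 0 0
  0 0 0 0
Max pheromone 9 at (1,1)

Answer: (1,1)=9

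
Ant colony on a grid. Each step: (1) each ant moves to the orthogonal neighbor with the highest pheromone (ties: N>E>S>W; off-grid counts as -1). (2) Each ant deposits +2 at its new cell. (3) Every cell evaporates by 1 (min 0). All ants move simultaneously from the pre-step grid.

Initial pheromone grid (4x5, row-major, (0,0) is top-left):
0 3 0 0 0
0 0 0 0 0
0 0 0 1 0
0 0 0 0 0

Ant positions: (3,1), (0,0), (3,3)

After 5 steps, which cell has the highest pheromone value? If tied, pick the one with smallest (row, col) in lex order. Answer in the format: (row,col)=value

Step 1: ant0:(3,1)->N->(2,1) | ant1:(0,0)->E->(0,1) | ant2:(3,3)->N->(2,3)
  grid max=4 at (0,1)
Step 2: ant0:(2,1)->N->(1,1) | ant1:(0,1)->E->(0,2) | ant2:(2,3)->N->(1,3)
  grid max=3 at (0,1)
Step 3: ant0:(1,1)->N->(0,1) | ant1:(0,2)->W->(0,1) | ant2:(1,3)->S->(2,3)
  grid max=6 at (0,1)
Step 4: ant0:(0,1)->E->(0,2) | ant1:(0,1)->E->(0,2) | ant2:(2,3)->N->(1,3)
  grid max=5 at (0,1)
Step 5: ant0:(0,2)->W->(0,1) | ant1:(0,2)->W->(0,1) | ant2:(1,3)->S->(2,3)
  grid max=8 at (0,1)
Final grid:
  0 8 2 0 0
  0 0 0 0 0
  0 0 0 2 0
  0 0 0 0 0
Max pheromone 8 at (0,1)

Answer: (0,1)=8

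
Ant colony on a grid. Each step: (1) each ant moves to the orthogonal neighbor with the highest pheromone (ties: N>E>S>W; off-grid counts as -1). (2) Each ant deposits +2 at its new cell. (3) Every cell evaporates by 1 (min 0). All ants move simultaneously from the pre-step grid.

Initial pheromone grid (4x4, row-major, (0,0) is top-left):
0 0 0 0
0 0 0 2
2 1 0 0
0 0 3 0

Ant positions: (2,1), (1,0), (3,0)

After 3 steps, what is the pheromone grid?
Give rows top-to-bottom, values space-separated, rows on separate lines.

After step 1: ants at (2,0),(2,0),(2,0)
  0 0 0 0
  0 0 0 1
  7 0 0 0
  0 0 2 0
After step 2: ants at (1,0),(1,0),(1,0)
  0 0 0 0
  5 0 0 0
  6 0 0 0
  0 0 1 0
After step 3: ants at (2,0),(2,0),(2,0)
  0 0 0 0
  4 0 0 0
  11 0 0 0
  0 0 0 0

0 0 0 0
4 0 0 0
11 0 0 0
0 0 0 0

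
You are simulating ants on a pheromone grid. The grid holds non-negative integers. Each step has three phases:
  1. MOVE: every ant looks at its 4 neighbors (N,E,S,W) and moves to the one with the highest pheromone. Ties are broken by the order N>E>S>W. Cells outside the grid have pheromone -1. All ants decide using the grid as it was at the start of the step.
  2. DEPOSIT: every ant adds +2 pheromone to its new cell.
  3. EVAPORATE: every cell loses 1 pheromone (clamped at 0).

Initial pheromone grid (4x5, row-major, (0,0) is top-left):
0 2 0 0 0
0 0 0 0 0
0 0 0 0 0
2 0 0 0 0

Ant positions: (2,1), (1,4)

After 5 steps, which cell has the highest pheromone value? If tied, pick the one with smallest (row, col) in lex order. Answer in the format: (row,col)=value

Answer: (0,1)=1

Derivation:
Step 1: ant0:(2,1)->N->(1,1) | ant1:(1,4)->N->(0,4)
  grid max=1 at (0,1)
Step 2: ant0:(1,1)->N->(0,1) | ant1:(0,4)->S->(1,4)
  grid max=2 at (0,1)
Step 3: ant0:(0,1)->E->(0,2) | ant1:(1,4)->N->(0,4)
  grid max=1 at (0,1)
Step 4: ant0:(0,2)->W->(0,1) | ant1:(0,4)->S->(1,4)
  grid max=2 at (0,1)
Step 5: ant0:(0,1)->E->(0,2) | ant1:(1,4)->N->(0,4)
  grid max=1 at (0,1)
Final grid:
  0 1 1 0 1
  0 0 0 0 0
  0 0 0 0 0
  0 0 0 0 0
Max pheromone 1 at (0,1)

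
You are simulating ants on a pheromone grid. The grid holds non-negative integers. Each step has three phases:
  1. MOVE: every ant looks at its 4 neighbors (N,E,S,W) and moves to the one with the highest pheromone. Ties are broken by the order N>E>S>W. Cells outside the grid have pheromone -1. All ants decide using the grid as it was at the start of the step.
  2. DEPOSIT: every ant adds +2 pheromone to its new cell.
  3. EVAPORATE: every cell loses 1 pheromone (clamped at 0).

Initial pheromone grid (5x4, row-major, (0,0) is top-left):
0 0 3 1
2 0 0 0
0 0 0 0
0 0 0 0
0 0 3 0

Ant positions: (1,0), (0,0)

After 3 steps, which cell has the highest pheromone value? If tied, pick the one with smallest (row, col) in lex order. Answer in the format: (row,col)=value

Answer: (1,0)=5

Derivation:
Step 1: ant0:(1,0)->N->(0,0) | ant1:(0,0)->S->(1,0)
  grid max=3 at (1,0)
Step 2: ant0:(0,0)->S->(1,0) | ant1:(1,0)->N->(0,0)
  grid max=4 at (1,0)
Step 3: ant0:(1,0)->N->(0,0) | ant1:(0,0)->S->(1,0)
  grid max=5 at (1,0)
Final grid:
  3 0 0 0
  5 0 0 0
  0 0 0 0
  0 0 0 0
  0 0 0 0
Max pheromone 5 at (1,0)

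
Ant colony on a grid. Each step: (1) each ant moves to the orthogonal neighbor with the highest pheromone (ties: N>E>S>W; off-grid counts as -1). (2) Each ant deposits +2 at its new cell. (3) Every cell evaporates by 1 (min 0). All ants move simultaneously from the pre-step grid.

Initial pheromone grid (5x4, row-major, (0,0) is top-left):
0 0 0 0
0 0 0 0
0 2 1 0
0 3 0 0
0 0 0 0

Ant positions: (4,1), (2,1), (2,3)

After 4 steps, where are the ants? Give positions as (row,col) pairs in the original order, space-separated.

Step 1: ant0:(4,1)->N->(3,1) | ant1:(2,1)->S->(3,1) | ant2:(2,3)->W->(2,2)
  grid max=6 at (3,1)
Step 2: ant0:(3,1)->N->(2,1) | ant1:(3,1)->N->(2,1) | ant2:(2,2)->W->(2,1)
  grid max=6 at (2,1)
Step 3: ant0:(2,1)->S->(3,1) | ant1:(2,1)->S->(3,1) | ant2:(2,1)->S->(3,1)
  grid max=10 at (3,1)
Step 4: ant0:(3,1)->N->(2,1) | ant1:(3,1)->N->(2,1) | ant2:(3,1)->N->(2,1)
  grid max=10 at (2,1)

(2,1) (2,1) (2,1)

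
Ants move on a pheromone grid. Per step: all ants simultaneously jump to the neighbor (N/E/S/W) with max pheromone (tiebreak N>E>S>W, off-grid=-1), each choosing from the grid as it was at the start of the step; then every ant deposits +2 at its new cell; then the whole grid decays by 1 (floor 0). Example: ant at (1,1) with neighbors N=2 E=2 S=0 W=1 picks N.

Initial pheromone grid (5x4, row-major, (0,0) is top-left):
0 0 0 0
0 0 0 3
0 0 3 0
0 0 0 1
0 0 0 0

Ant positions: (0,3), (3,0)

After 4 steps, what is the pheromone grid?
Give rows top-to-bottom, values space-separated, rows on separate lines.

After step 1: ants at (1,3),(2,0)
  0 0 0 0
  0 0 0 4
  1 0 2 0
  0 0 0 0
  0 0 0 0
After step 2: ants at (0,3),(1,0)
  0 0 0 1
  1 0 0 3
  0 0 1 0
  0 0 0 0
  0 0 0 0
After step 3: ants at (1,3),(0,0)
  1 0 0 0
  0 0 0 4
  0 0 0 0
  0 0 0 0
  0 0 0 0
After step 4: ants at (0,3),(0,1)
  0 1 0 1
  0 0 0 3
  0 0 0 0
  0 0 0 0
  0 0 0 0

0 1 0 1
0 0 0 3
0 0 0 0
0 0 0 0
0 0 0 0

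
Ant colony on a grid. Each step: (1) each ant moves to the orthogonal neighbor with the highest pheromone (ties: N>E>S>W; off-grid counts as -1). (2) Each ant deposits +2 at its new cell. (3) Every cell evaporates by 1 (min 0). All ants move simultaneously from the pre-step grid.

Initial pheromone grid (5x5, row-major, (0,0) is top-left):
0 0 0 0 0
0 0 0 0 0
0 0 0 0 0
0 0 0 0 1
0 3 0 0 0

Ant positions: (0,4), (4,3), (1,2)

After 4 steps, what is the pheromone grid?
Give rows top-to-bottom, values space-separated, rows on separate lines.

After step 1: ants at (1,4),(3,3),(0,2)
  0 0 1 0 0
  0 0 0 0 1
  0 0 0 0 0
  0 0 0 1 0
  0 2 0 0 0
After step 2: ants at (0,4),(2,3),(0,3)
  0 0 0 1 1
  0 0 0 0 0
  0 0 0 1 0
  0 0 0 0 0
  0 1 0 0 0
After step 3: ants at (0,3),(1,3),(0,4)
  0 0 0 2 2
  0 0 0 1 0
  0 0 0 0 0
  0 0 0 0 0
  0 0 0 0 0
After step 4: ants at (0,4),(0,3),(0,3)
  0 0 0 5 3
  0 0 0 0 0
  0 0 0 0 0
  0 0 0 0 0
  0 0 0 0 0

0 0 0 5 3
0 0 0 0 0
0 0 0 0 0
0 0 0 0 0
0 0 0 0 0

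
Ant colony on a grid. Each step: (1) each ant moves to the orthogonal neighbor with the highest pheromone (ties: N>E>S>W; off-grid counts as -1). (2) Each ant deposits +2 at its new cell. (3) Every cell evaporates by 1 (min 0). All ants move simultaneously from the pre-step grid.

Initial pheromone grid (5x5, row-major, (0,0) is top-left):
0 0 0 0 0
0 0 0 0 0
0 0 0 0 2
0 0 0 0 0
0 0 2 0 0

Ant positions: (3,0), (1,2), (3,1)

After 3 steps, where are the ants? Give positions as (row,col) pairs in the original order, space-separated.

Step 1: ant0:(3,0)->N->(2,0) | ant1:(1,2)->N->(0,2) | ant2:(3,1)->N->(2,1)
  grid max=1 at (0,2)
Step 2: ant0:(2,0)->E->(2,1) | ant1:(0,2)->E->(0,3) | ant2:(2,1)->W->(2,0)
  grid max=2 at (2,0)
Step 3: ant0:(2,1)->W->(2,0) | ant1:(0,3)->E->(0,4) | ant2:(2,0)->E->(2,1)
  grid max=3 at (2,0)

(2,0) (0,4) (2,1)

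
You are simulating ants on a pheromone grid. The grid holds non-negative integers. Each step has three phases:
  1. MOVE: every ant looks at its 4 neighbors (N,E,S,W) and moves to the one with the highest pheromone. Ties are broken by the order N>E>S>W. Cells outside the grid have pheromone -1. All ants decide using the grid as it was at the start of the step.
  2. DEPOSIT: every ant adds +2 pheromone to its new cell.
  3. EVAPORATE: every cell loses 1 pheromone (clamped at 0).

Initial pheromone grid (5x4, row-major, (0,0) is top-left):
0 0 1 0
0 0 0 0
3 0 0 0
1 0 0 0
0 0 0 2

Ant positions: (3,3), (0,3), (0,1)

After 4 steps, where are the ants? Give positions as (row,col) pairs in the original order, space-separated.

Step 1: ant0:(3,3)->S->(4,3) | ant1:(0,3)->W->(0,2) | ant2:(0,1)->E->(0,2)
  grid max=4 at (0,2)
Step 2: ant0:(4,3)->N->(3,3) | ant1:(0,2)->E->(0,3) | ant2:(0,2)->E->(0,3)
  grid max=3 at (0,2)
Step 3: ant0:(3,3)->S->(4,3) | ant1:(0,3)->W->(0,2) | ant2:(0,3)->W->(0,2)
  grid max=6 at (0,2)
Step 4: ant0:(4,3)->N->(3,3) | ant1:(0,2)->E->(0,3) | ant2:(0,2)->E->(0,3)
  grid max=5 at (0,2)

(3,3) (0,3) (0,3)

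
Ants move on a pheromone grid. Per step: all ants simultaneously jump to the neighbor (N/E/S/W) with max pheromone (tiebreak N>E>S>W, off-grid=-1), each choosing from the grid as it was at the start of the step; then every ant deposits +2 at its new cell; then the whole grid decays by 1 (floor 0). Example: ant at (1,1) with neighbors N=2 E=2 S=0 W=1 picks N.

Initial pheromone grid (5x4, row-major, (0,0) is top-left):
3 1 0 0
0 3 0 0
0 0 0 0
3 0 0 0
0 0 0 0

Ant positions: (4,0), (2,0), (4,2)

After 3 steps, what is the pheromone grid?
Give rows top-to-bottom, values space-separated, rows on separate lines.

After step 1: ants at (3,0),(3,0),(3,2)
  2 0 0 0
  0 2 0 0
  0 0 0 0
  6 0 1 0
  0 0 0 0
After step 2: ants at (2,0),(2,0),(2,2)
  1 0 0 0
  0 1 0 0
  3 0 1 0
  5 0 0 0
  0 0 0 0
After step 3: ants at (3,0),(3,0),(1,2)
  0 0 0 0
  0 0 1 0
  2 0 0 0
  8 0 0 0
  0 0 0 0

0 0 0 0
0 0 1 0
2 0 0 0
8 0 0 0
0 0 0 0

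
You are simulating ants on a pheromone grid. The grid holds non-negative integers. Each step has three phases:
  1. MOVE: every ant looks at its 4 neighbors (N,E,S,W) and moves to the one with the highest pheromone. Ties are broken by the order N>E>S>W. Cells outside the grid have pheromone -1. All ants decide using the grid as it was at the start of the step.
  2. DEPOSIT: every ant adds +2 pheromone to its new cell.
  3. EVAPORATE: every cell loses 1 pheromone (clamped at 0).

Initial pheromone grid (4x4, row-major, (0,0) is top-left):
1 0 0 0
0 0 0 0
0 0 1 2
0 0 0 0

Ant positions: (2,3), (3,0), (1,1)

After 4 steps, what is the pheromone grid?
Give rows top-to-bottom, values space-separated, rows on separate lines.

After step 1: ants at (2,2),(2,0),(0,1)
  0 1 0 0
  0 0 0 0
  1 0 2 1
  0 0 0 0
After step 2: ants at (2,3),(1,0),(0,2)
  0 0 1 0
  1 0 0 0
  0 0 1 2
  0 0 0 0
After step 3: ants at (2,2),(0,0),(0,3)
  1 0 0 1
  0 0 0 0
  0 0 2 1
  0 0 0 0
After step 4: ants at (2,3),(0,1),(1,3)
  0 1 0 0
  0 0 0 1
  0 0 1 2
  0 0 0 0

0 1 0 0
0 0 0 1
0 0 1 2
0 0 0 0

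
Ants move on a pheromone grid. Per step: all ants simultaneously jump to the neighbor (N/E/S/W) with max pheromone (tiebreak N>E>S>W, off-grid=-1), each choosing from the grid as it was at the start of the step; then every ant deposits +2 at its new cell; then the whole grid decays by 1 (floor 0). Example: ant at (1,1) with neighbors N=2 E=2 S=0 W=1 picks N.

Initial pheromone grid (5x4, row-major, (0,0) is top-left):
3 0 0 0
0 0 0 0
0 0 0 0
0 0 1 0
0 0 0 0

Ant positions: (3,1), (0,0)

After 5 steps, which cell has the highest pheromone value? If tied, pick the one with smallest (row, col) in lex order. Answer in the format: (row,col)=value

Answer: (0,0)=2

Derivation:
Step 1: ant0:(3,1)->E->(3,2) | ant1:(0,0)->E->(0,1)
  grid max=2 at (0,0)
Step 2: ant0:(3,2)->N->(2,2) | ant1:(0,1)->W->(0,0)
  grid max=3 at (0,0)
Step 3: ant0:(2,2)->S->(3,2) | ant1:(0,0)->E->(0,1)
  grid max=2 at (0,0)
Step 4: ant0:(3,2)->N->(2,2) | ant1:(0,1)->W->(0,0)
  grid max=3 at (0,0)
Step 5: ant0:(2,2)->S->(3,2) | ant1:(0,0)->E->(0,1)
  grid max=2 at (0,0)
Final grid:
  2 1 0 0
  0 0 0 0
  0 0 0 0
  0 0 2 0
  0 0 0 0
Max pheromone 2 at (0,0)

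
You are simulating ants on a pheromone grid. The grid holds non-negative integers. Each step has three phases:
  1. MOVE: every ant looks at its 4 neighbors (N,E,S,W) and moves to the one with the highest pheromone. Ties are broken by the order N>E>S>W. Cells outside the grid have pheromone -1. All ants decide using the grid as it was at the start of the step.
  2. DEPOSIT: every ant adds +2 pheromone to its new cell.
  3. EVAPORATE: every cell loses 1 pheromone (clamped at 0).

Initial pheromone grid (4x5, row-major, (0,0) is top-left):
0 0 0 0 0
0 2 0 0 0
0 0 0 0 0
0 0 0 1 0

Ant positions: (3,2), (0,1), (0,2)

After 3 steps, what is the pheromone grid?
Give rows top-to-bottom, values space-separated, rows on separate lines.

After step 1: ants at (3,3),(1,1),(0,3)
  0 0 0 1 0
  0 3 0 0 0
  0 0 0 0 0
  0 0 0 2 0
After step 2: ants at (2,3),(0,1),(0,4)
  0 1 0 0 1
  0 2 0 0 0
  0 0 0 1 0
  0 0 0 1 0
After step 3: ants at (3,3),(1,1),(1,4)
  0 0 0 0 0
  0 3 0 0 1
  0 0 0 0 0
  0 0 0 2 0

0 0 0 0 0
0 3 0 0 1
0 0 0 0 0
0 0 0 2 0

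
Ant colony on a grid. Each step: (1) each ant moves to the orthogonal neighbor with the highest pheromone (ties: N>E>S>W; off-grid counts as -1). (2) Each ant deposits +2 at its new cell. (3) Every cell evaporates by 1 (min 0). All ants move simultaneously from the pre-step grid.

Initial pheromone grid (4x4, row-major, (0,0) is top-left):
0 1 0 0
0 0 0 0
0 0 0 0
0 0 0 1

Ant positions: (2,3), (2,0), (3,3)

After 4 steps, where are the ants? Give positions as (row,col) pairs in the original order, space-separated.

Step 1: ant0:(2,3)->S->(3,3) | ant1:(2,0)->N->(1,0) | ant2:(3,3)->N->(2,3)
  grid max=2 at (3,3)
Step 2: ant0:(3,3)->N->(2,3) | ant1:(1,0)->N->(0,0) | ant2:(2,3)->S->(3,3)
  grid max=3 at (3,3)
Step 3: ant0:(2,3)->S->(3,3) | ant1:(0,0)->E->(0,1) | ant2:(3,3)->N->(2,3)
  grid max=4 at (3,3)
Step 4: ant0:(3,3)->N->(2,3) | ant1:(0,1)->E->(0,2) | ant2:(2,3)->S->(3,3)
  grid max=5 at (3,3)

(2,3) (0,2) (3,3)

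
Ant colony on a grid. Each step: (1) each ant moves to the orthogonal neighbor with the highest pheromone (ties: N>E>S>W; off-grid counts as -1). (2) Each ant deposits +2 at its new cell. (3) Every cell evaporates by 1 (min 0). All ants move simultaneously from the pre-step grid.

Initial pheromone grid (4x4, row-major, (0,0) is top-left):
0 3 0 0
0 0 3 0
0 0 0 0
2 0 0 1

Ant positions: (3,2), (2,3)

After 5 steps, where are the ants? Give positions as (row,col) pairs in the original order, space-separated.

Step 1: ant0:(3,2)->E->(3,3) | ant1:(2,3)->S->(3,3)
  grid max=4 at (3,3)
Step 2: ant0:(3,3)->N->(2,3) | ant1:(3,3)->N->(2,3)
  grid max=3 at (2,3)
Step 3: ant0:(2,3)->S->(3,3) | ant1:(2,3)->S->(3,3)
  grid max=6 at (3,3)
Step 4: ant0:(3,3)->N->(2,3) | ant1:(3,3)->N->(2,3)
  grid max=5 at (2,3)
Step 5: ant0:(2,3)->S->(3,3) | ant1:(2,3)->S->(3,3)
  grid max=8 at (3,3)

(3,3) (3,3)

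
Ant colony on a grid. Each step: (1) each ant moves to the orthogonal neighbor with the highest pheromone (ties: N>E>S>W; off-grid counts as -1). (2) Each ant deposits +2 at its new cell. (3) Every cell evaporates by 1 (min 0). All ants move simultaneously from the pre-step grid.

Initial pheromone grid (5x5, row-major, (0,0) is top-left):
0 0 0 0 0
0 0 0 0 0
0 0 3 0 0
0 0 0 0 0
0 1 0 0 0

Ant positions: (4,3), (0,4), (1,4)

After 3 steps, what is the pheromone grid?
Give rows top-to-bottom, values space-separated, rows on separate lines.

After step 1: ants at (3,3),(1,4),(0,4)
  0 0 0 0 1
  0 0 0 0 1
  0 0 2 0 0
  0 0 0 1 0
  0 0 0 0 0
After step 2: ants at (2,3),(0,4),(1,4)
  0 0 0 0 2
  0 0 0 0 2
  0 0 1 1 0
  0 0 0 0 0
  0 0 0 0 0
After step 3: ants at (2,2),(1,4),(0,4)
  0 0 0 0 3
  0 0 0 0 3
  0 0 2 0 0
  0 0 0 0 0
  0 0 0 0 0

0 0 0 0 3
0 0 0 0 3
0 0 2 0 0
0 0 0 0 0
0 0 0 0 0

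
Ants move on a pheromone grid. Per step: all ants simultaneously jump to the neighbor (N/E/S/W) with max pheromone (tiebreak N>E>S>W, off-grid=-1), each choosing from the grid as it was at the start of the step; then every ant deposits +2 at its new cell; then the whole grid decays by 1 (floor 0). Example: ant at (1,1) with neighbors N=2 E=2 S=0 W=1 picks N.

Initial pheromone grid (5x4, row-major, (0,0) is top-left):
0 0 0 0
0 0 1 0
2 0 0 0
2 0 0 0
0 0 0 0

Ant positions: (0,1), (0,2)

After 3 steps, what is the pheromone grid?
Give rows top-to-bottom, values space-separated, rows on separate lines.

After step 1: ants at (0,2),(1,2)
  0 0 1 0
  0 0 2 0
  1 0 0 0
  1 0 0 0
  0 0 0 0
After step 2: ants at (1,2),(0,2)
  0 0 2 0
  0 0 3 0
  0 0 0 0
  0 0 0 0
  0 0 0 0
After step 3: ants at (0,2),(1,2)
  0 0 3 0
  0 0 4 0
  0 0 0 0
  0 0 0 0
  0 0 0 0

0 0 3 0
0 0 4 0
0 0 0 0
0 0 0 0
0 0 0 0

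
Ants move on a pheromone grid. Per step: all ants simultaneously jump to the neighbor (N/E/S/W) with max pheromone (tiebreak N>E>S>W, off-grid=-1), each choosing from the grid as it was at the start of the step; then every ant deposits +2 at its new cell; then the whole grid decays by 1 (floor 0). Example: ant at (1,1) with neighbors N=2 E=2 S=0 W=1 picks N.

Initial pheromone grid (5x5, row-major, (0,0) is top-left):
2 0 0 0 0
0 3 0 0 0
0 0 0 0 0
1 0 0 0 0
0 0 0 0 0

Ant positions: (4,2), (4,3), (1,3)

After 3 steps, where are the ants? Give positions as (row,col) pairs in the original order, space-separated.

Step 1: ant0:(4,2)->N->(3,2) | ant1:(4,3)->N->(3,3) | ant2:(1,3)->N->(0,3)
  grid max=2 at (1,1)
Step 2: ant0:(3,2)->E->(3,3) | ant1:(3,3)->W->(3,2) | ant2:(0,3)->E->(0,4)
  grid max=2 at (3,2)
Step 3: ant0:(3,3)->W->(3,2) | ant1:(3,2)->E->(3,3) | ant2:(0,4)->S->(1,4)
  grid max=3 at (3,2)

(3,2) (3,3) (1,4)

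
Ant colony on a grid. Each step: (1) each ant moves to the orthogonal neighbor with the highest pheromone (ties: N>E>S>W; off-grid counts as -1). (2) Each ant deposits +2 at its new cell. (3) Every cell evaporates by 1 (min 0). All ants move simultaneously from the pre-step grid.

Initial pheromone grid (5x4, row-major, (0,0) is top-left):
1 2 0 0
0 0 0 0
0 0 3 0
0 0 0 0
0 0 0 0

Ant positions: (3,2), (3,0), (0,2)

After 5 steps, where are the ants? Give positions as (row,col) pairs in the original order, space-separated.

Step 1: ant0:(3,2)->N->(2,2) | ant1:(3,0)->N->(2,0) | ant2:(0,2)->W->(0,1)
  grid max=4 at (2,2)
Step 2: ant0:(2,2)->N->(1,2) | ant1:(2,0)->N->(1,0) | ant2:(0,1)->E->(0,2)
  grid max=3 at (2,2)
Step 3: ant0:(1,2)->S->(2,2) | ant1:(1,0)->N->(0,0) | ant2:(0,2)->W->(0,1)
  grid max=4 at (2,2)
Step 4: ant0:(2,2)->N->(1,2) | ant1:(0,0)->E->(0,1) | ant2:(0,1)->W->(0,0)
  grid max=4 at (0,1)
Step 5: ant0:(1,2)->S->(2,2) | ant1:(0,1)->W->(0,0) | ant2:(0,0)->E->(0,1)
  grid max=5 at (0,1)

(2,2) (0,0) (0,1)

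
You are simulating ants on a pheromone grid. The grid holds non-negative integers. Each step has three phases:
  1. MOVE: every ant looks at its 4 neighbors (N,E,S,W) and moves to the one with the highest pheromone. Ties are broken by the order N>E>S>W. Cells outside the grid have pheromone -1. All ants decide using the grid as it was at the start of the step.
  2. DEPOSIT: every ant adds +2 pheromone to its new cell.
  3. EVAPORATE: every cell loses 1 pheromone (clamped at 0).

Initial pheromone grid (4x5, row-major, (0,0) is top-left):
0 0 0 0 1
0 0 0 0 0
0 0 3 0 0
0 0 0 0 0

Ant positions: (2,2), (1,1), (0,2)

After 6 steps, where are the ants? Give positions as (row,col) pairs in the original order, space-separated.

Step 1: ant0:(2,2)->N->(1,2) | ant1:(1,1)->N->(0,1) | ant2:(0,2)->E->(0,3)
  grid max=2 at (2,2)
Step 2: ant0:(1,2)->S->(2,2) | ant1:(0,1)->E->(0,2) | ant2:(0,3)->E->(0,4)
  grid max=3 at (2,2)
Step 3: ant0:(2,2)->N->(1,2) | ant1:(0,2)->E->(0,3) | ant2:(0,4)->S->(1,4)
  grid max=2 at (2,2)
Step 4: ant0:(1,2)->S->(2,2) | ant1:(0,3)->E->(0,4) | ant2:(1,4)->N->(0,4)
  grid max=3 at (0,4)
Step 5: ant0:(2,2)->N->(1,2) | ant1:(0,4)->S->(1,4) | ant2:(0,4)->S->(1,4)
  grid max=3 at (1,4)
Step 6: ant0:(1,2)->S->(2,2) | ant1:(1,4)->N->(0,4) | ant2:(1,4)->N->(0,4)
  grid max=5 at (0,4)

(2,2) (0,4) (0,4)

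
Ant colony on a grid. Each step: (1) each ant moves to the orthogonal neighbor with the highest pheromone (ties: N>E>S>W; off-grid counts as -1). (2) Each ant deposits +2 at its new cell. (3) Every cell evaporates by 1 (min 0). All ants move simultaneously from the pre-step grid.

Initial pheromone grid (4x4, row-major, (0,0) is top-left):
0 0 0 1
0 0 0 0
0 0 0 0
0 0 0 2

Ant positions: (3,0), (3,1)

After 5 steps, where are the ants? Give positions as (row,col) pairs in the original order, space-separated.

Step 1: ant0:(3,0)->N->(2,0) | ant1:(3,1)->N->(2,1)
  grid max=1 at (2,0)
Step 2: ant0:(2,0)->E->(2,1) | ant1:(2,1)->W->(2,0)
  grid max=2 at (2,0)
Step 3: ant0:(2,1)->W->(2,0) | ant1:(2,0)->E->(2,1)
  grid max=3 at (2,0)
Step 4: ant0:(2,0)->E->(2,1) | ant1:(2,1)->W->(2,0)
  grid max=4 at (2,0)
Step 5: ant0:(2,1)->W->(2,0) | ant1:(2,0)->E->(2,1)
  grid max=5 at (2,0)

(2,0) (2,1)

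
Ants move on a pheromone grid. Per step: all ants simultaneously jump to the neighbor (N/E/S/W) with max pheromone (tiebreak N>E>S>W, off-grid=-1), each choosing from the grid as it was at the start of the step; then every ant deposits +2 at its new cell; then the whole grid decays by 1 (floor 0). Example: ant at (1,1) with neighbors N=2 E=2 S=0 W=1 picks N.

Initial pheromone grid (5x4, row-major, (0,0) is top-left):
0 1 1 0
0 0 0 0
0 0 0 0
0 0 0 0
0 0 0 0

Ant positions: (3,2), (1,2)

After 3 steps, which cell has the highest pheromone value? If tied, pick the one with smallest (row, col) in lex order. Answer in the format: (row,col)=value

Step 1: ant0:(3,2)->N->(2,2) | ant1:(1,2)->N->(0,2)
  grid max=2 at (0,2)
Step 2: ant0:(2,2)->N->(1,2) | ant1:(0,2)->E->(0,3)
  grid max=1 at (0,2)
Step 3: ant0:(1,2)->N->(0,2) | ant1:(0,3)->W->(0,2)
  grid max=4 at (0,2)
Final grid:
  0 0 4 0
  0 0 0 0
  0 0 0 0
  0 0 0 0
  0 0 0 0
Max pheromone 4 at (0,2)

Answer: (0,2)=4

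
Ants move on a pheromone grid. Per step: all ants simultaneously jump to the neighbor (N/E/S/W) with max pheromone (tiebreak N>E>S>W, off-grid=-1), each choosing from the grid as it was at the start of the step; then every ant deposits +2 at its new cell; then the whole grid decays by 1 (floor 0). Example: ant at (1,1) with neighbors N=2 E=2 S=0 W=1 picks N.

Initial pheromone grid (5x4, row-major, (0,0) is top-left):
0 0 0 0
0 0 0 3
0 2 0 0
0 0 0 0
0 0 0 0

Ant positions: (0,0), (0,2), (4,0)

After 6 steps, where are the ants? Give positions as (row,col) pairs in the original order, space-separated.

Step 1: ant0:(0,0)->E->(0,1) | ant1:(0,2)->E->(0,3) | ant2:(4,0)->N->(3,0)
  grid max=2 at (1,3)
Step 2: ant0:(0,1)->E->(0,2) | ant1:(0,3)->S->(1,3) | ant2:(3,0)->N->(2,0)
  grid max=3 at (1,3)
Step 3: ant0:(0,2)->E->(0,3) | ant1:(1,3)->N->(0,3) | ant2:(2,0)->N->(1,0)
  grid max=3 at (0,3)
Step 4: ant0:(0,3)->S->(1,3) | ant1:(0,3)->S->(1,3) | ant2:(1,0)->N->(0,0)
  grid max=5 at (1,3)
Step 5: ant0:(1,3)->N->(0,3) | ant1:(1,3)->N->(0,3) | ant2:(0,0)->E->(0,1)
  grid max=5 at (0,3)
Step 6: ant0:(0,3)->S->(1,3) | ant1:(0,3)->S->(1,3) | ant2:(0,1)->E->(0,2)
  grid max=7 at (1,3)

(1,3) (1,3) (0,2)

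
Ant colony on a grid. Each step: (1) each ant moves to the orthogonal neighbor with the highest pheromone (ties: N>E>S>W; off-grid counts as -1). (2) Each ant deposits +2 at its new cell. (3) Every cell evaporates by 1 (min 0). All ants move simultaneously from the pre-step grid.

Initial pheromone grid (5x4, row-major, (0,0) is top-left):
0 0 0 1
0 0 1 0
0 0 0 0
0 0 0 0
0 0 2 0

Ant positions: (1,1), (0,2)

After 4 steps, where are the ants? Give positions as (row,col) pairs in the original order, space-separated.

Step 1: ant0:(1,1)->E->(1,2) | ant1:(0,2)->E->(0,3)
  grid max=2 at (0,3)
Step 2: ant0:(1,2)->N->(0,2) | ant1:(0,3)->S->(1,3)
  grid max=1 at (0,2)
Step 3: ant0:(0,2)->E->(0,3) | ant1:(1,3)->N->(0,3)
  grid max=4 at (0,3)
Step 4: ant0:(0,3)->S->(1,3) | ant1:(0,3)->S->(1,3)
  grid max=3 at (0,3)

(1,3) (1,3)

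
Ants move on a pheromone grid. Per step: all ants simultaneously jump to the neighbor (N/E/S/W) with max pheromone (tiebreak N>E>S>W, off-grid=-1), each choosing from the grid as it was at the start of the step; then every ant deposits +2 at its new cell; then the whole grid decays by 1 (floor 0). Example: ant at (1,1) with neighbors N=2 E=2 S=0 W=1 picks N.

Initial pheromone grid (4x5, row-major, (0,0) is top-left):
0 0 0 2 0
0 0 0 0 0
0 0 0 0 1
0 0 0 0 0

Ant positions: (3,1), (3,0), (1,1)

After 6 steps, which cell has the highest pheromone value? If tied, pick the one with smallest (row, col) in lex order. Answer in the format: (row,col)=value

Step 1: ant0:(3,1)->N->(2,1) | ant1:(3,0)->N->(2,0) | ant2:(1,1)->N->(0,1)
  grid max=1 at (0,1)
Step 2: ant0:(2,1)->W->(2,0) | ant1:(2,0)->E->(2,1) | ant2:(0,1)->E->(0,2)
  grid max=2 at (2,0)
Step 3: ant0:(2,0)->E->(2,1) | ant1:(2,1)->W->(2,0) | ant2:(0,2)->E->(0,3)
  grid max=3 at (2,0)
Step 4: ant0:(2,1)->W->(2,0) | ant1:(2,0)->E->(2,1) | ant2:(0,3)->E->(0,4)
  grid max=4 at (2,0)
Step 5: ant0:(2,0)->E->(2,1) | ant1:(2,1)->W->(2,0) | ant2:(0,4)->S->(1,4)
  grid max=5 at (2,0)
Step 6: ant0:(2,1)->W->(2,0) | ant1:(2,0)->E->(2,1) | ant2:(1,4)->N->(0,4)
  grid max=6 at (2,0)
Final grid:
  0 0 0 0 1
  0 0 0 0 0
  6 6 0 0 0
  0 0 0 0 0
Max pheromone 6 at (2,0)

Answer: (2,0)=6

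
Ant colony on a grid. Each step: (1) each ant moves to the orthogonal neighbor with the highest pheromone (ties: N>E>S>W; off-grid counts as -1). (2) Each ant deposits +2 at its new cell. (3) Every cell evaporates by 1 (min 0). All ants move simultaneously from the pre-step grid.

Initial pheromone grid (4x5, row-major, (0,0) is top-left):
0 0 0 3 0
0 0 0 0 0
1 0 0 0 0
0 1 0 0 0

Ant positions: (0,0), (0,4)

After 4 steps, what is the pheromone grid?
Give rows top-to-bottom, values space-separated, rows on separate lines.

After step 1: ants at (0,1),(0,3)
  0 1 0 4 0
  0 0 0 0 0
  0 0 0 0 0
  0 0 0 0 0
After step 2: ants at (0,2),(0,4)
  0 0 1 3 1
  0 0 0 0 0
  0 0 0 0 0
  0 0 0 0 0
After step 3: ants at (0,3),(0,3)
  0 0 0 6 0
  0 0 0 0 0
  0 0 0 0 0
  0 0 0 0 0
After step 4: ants at (0,4),(0,4)
  0 0 0 5 3
  0 0 0 0 0
  0 0 0 0 0
  0 0 0 0 0

0 0 0 5 3
0 0 0 0 0
0 0 0 0 0
0 0 0 0 0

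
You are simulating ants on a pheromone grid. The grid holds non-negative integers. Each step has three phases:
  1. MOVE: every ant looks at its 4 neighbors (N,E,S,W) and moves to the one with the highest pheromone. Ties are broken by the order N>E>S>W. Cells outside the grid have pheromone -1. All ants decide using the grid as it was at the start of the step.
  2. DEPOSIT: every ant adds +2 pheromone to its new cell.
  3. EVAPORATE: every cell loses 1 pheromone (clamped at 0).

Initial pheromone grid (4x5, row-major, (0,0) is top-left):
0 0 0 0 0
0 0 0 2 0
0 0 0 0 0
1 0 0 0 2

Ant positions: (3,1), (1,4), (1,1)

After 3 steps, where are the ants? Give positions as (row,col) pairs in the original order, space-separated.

Step 1: ant0:(3,1)->W->(3,0) | ant1:(1,4)->W->(1,3) | ant2:(1,1)->N->(0,1)
  grid max=3 at (1,3)
Step 2: ant0:(3,0)->N->(2,0) | ant1:(1,3)->N->(0,3) | ant2:(0,1)->E->(0,2)
  grid max=2 at (1,3)
Step 3: ant0:(2,0)->S->(3,0) | ant1:(0,3)->S->(1,3) | ant2:(0,2)->E->(0,3)
  grid max=3 at (1,3)

(3,0) (1,3) (0,3)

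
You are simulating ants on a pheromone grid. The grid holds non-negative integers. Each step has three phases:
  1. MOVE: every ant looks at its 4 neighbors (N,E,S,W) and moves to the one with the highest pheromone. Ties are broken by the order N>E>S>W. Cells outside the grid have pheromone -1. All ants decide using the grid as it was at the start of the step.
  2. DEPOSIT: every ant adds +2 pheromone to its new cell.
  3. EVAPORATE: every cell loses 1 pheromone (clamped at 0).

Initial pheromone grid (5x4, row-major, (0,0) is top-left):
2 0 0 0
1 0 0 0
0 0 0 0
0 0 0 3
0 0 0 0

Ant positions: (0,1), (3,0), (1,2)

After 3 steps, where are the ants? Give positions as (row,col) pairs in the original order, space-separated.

Step 1: ant0:(0,1)->W->(0,0) | ant1:(3,0)->N->(2,0) | ant2:(1,2)->N->(0,2)
  grid max=3 at (0,0)
Step 2: ant0:(0,0)->E->(0,1) | ant1:(2,0)->N->(1,0) | ant2:(0,2)->E->(0,3)
  grid max=2 at (0,0)
Step 3: ant0:(0,1)->W->(0,0) | ant1:(1,0)->N->(0,0) | ant2:(0,3)->S->(1,3)
  grid max=5 at (0,0)

(0,0) (0,0) (1,3)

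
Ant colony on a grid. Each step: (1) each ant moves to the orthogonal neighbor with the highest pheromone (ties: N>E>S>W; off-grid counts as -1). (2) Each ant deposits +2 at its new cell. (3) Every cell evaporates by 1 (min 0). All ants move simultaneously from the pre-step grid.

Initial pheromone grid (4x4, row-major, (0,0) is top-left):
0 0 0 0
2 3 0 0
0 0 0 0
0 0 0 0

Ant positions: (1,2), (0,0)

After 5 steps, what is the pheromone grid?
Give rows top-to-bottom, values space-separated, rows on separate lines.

After step 1: ants at (1,1),(1,0)
  0 0 0 0
  3 4 0 0
  0 0 0 0
  0 0 0 0
After step 2: ants at (1,0),(1,1)
  0 0 0 0
  4 5 0 0
  0 0 0 0
  0 0 0 0
After step 3: ants at (1,1),(1,0)
  0 0 0 0
  5 6 0 0
  0 0 0 0
  0 0 0 0
After step 4: ants at (1,0),(1,1)
  0 0 0 0
  6 7 0 0
  0 0 0 0
  0 0 0 0
After step 5: ants at (1,1),(1,0)
  0 0 0 0
  7 8 0 0
  0 0 0 0
  0 0 0 0

0 0 0 0
7 8 0 0
0 0 0 0
0 0 0 0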